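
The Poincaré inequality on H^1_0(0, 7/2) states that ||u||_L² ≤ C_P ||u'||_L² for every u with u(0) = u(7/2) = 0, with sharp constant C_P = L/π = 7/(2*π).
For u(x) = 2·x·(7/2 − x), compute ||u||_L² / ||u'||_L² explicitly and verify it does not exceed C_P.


||u||_L² / ||u'||_L² = 7*sqrt(10)/20 < C_P = 7/(2*π).

u(x) = 2·x·(7/2 − x), so u'(x) = 7 - 4*x.
u(x) = 2·x·(7/2 − x) vanishes at x = 0 and x = 7/2, so u ∈ H^1_0(0, 7/2). Differentiate via the product rule and integrate the resulting polynomials term by term.
  ∫_0^7/2 u² dx = ∫_0^7/2 (4*x^4 - 28*x^3 + 49*x^2) dx. Term by term:
    ∫_0^7/2 4*x^4 dx = 16807/40;  ∫_0^7/2 -28*x^3 dx = -16807/16;  ∫_0^7/2 49*x^2 dx = 16807/24.
  Sum: 16807/40 − 16807/16 + 16807/24 = 16807/240.
  ∫_0^7/2 (u')² dx = ∫_0^7/2 (16*x^2 - 56*x + 49) dx. Term by term:
    ∫_0^7/2 16*x^2 dx = 686/3;  ∫_0^7/2 -56*x dx = -343;  ∫_0^7/2 49 dx = 343/2.
  Sum: 686/3 − 343 + 343/2 = 343/6.
∫_0^7/2 u² dx = 16807/240, so ||u||_L² = 49*sqrt(105)/60.
∫_0^7/2 (u')² dx = 343/6, so ||u'||_L² = 7*sqrt(42)/6.
Ratio ||u||_L² / ||u'||_L² = 7*sqrt(10)/20.
Sharp Poincaré constant on H^1_0(0, 7/2) is C_P = L/π = 7/(2*π), achieved by sin(2*π/7·x).
A polynomial bump cannot attain the sharp Poincaré constant (only the first sine eigenfunction does), so the ratio is strictly less than C_P, consistent with ||u||_L² ≤ C_P ||u'||_L².


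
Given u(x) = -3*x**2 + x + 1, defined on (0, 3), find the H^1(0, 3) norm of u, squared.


||u||_{H^1}^2 = 5559/10

The H^1 norm (squared) on an interval (0, L) is
  ||u||_{H^1}^2 = ∫_0^L u(x)^2 dx + ∫_0^L u'(x)^2 dx.
Compute u'(x) = 1 - 6*x.
Then u(x)^2 = 9*x**4 - 6*x**3 - 5*x**2 + 2*x + 1 and u'(x)^2 = 36*x**2 - 12*x + 1.
Integrate each monomial from 0 to 3 using ∫_0^3 c·x^n dx = c·3^(n+1)/(n+1):
  ∫_0^3 u(x)^2 dx = ∫_0^3 (9*x^4 - 6*x^3 - 5*x^2 + 2*x + 1) dx. Term by term:
    ∫_0^3 9*x^4 dx = 2187/5;  ∫_0^3 -6*x^3 dx = -243/2;  ∫_0^3 -5*x^2 dx = -45;
    ∫_0^3 2*x dx = 9;  ∫_0^3 1 dx = 3.
  Sum: 2187/5 − 243/2 − 45 + 9 + 3 = 2829/10.
  ∫_0^3 u'(x)^2 dx = ∫_0^3 (36*x^2 - 12*x + 1) dx. Term by term:
    ∫_0^3 36*x^2 dx = 324;  ∫_0^3 -12*x dx = -54;  ∫_0^3 1 dx = 3.
  Sum: 324 − 54 + 3 = 273.
Adding: ||u||_{H^1}^2 = 2829/10 + 273 = 5559/10.


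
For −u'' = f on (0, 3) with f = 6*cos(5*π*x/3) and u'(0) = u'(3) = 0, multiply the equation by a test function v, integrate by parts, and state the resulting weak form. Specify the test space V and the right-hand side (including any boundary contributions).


V = H^1(0, 3) (no boundary constraint on v; u is determined up to an additive constant); weak form: ∫_0^3 u'v' dx = ∫_0^3 (6*cos(5*π*x/3)) v dx for all v ∈ V.

Multiply both sides by a test function v and integrate from 0 to 3:
  ∫_0^3 −u''(x) v(x) dx = ∫_0^3 f(x) v(x) dx.
Integrate the LHS by parts once:
  ∫_0^3 −u'' v dx = −[u'(x) v(x)]_0^3 + ∫_0^3 u'(x) v'(x) dx.
Thus ∫_0^3 u'(x) v'(x) dx = ∫_0^3 f(x) v(x) dx + [u'(x) v(x)]_0^3.
Choose V so that boundary terms are either known or forced to vanish.
u has homogeneous Neumann: u'(0) = u'(3) = 0. So [u' v]_0^3 = 0·v(3) − 0·v(0) = 0 for any v; take V = H^1(0, 3).
Weak formulation: find u (satisfying any essential BC) such that ∫_0^3 u'(x) v'(x) dx = ∫_0^3 f v dx for all v ∈ V (homogeneous Neumann, so boundary terms vanish).
Substituting f(x) = 6*cos(5*π*x/3), the right-hand side is ∫_0^3 (6*cos(5*π*x/3)) v dx.
Compatibility check (pure Neumann): taking v ≡ 1 ∈ V gives 0 = ∫_0^3 f dx + (0) − (0), i.e. ∫_0^3 f dx must equal u'(0) − u'(3) = 0. Indeed ∫_0^3 (6*cos(5*π*x/3)) dx = 0, so the data are compatible. The solution is then unique only up to an additive constant (fix it e.g. by requiring ∫_0^3 u dx = 0).


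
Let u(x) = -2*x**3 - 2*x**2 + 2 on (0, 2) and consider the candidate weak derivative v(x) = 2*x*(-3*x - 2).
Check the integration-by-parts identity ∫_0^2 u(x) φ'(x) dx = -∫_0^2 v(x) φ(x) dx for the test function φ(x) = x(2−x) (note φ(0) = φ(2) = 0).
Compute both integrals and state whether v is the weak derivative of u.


LHS = 224/15, RHS = 224/15. Yes, v = u' weakly.

u(x) = -2*x**3 - 2*x**2 + 2, classical derivative u'(x) = -6*x**2 - 4*x.
φ(x) = x(2−x), so φ'(x) = 2 - 2*x.
Note φ(0) = φ(2) = 0, so the boundary term u·φ vanishes.
LHS = ∫_0^2 u(x) φ'(x) dx = ∫_0^2 (4*x^4 - 4*x^2 - 4*x + 4) dx. Term by term:
  ∫_0^2 4*x^4 dx = 128/5;  ∫_0^2 -4*x^2 dx = -32/3;  ∫_0^2 -4*x dx = -8;
  ∫_0^2 4 dx = 8.
Sum: 128/5 − 32/3 − 8 + 8 = 224/15.
So LHS = 224/15.
∫_0^2 v(x) φ(x) dx = ∫_0^2 (6*x^4 - 8*x^3 - 8*x^2) dx. Term by term:
  ∫_0^2 6*x^4 dx = 192/5;  ∫_0^2 -8*x^3 dx = -32;  ∫_0^2 -8*x^2 dx = -64/3.
Sum: 192/5 − 32 − 64/3 = -224/15.
So RHS = -∫_0^2 v(x) φ(x) dx = 224/15.
LHS = RHS, so the identity holds for this test φ.
Moreover u is smooth here and v(x) = u'(x) = -6*x**2 - 4*x pointwise, so the identity holds for every test function. Hence v is the weak derivative of u.


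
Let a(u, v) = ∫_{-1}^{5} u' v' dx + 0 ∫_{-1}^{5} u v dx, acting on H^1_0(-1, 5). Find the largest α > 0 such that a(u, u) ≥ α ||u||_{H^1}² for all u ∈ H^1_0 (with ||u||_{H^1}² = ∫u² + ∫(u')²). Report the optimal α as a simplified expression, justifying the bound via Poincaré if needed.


α = π^2/(π^2 + 36)

Coercivity of a(·,·) on H^1_0(-1, 5) means a(u, u) ≥ α ||u||_{H^1}² for every u ∈ H^1_0.
The interval has length L = 6, and Poincaré/coercivity depend only on L. Here a(u, u) = ∫(u')² + (0)·∫u².
Here c = 0, so a(u,u) = ∫(u')² alone. The condition a(u,u) ≥ α||u||_{H^1}² reads (1−α)∫(u')² ≥ (α−c)∫u². Any admissible α is ≤ 1 (rapidly oscillating u have ∫u²/∫(u')² → 0), and α = 1 would force 0 ≥ (1−c)∫u², impossible since c < 1; so 1−α > 0. By the sharp Poincaré inequality on H^1_0 of an interval of length L, ∫(u')² ≥ (π/L)²∫u² with equality for the first sine mode sin(π(x−x₀)/L) (x₀ the left endpoint), so the inequality holds for all u iff (1−α)(π/L)² ≥ α − c, i.e. α ≤ ((π/L)² + c)/((π/L)² + 1) = (1 + c(L/π)²)/(1 + (L/π)²). (Direct route, valid since c ≤ 0: Poincaré gives c∫u² ≥ c(L/π)²∫(u')², so a(u,u) ≥ (1 + c(L/π)²)∫(u')², while ||u||_{H^1}² ≤ (1 + (L/π)²)∫(u')²; dividing yields the same α.) With (π/L)² = π^2/36 and c = 0, the largest admissible constant is α = ((π/L)² + c)/((π/L)² + 1).
Simplifying, α = π^2/(π^2 + 36).


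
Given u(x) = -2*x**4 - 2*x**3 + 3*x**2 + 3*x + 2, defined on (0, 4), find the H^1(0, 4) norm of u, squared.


||u||_{H^1}^2 = 15370724/45

The H^1 norm (squared) on an interval (0, L) is
  ||u||_{H^1}^2 = ∫_0^L u(x)^2 dx + ∫_0^L u'(x)^2 dx.
Compute u'(x) = -8*x**3 - 6*x**2 + 6*x + 3.
Then u(x)^2 = 4*x**8 + 8*x**7 - 8*x**6 - 24*x**5 - 11*x**4 + 10*x**3 + 21*x**2 + 12*x + 4 and u'(x)^2 = 64*x**6 + 96*x**5 - 60*x**4 - 120*x**3 + 36*x + 9.
Integrate each monomial from 0 to 4 using ∫_0^4 c·x^n dx = c·4^(n+1)/(n+1):
  ∫_0^4 u(x)^2 dx = ∫_0^4 (4*x^8 + 8*x^7 - 8*x^6 - 24*x^5 - 11*x^4 + 10*x^3 + 21*x^2 + 12*x + 4) dx. Term by term:
    ∫_0^4 4*x^8 dx = 1048576/9;  ∫_0^4 8*x^7 dx = 65536;  ∫_0^4 -8*x^6 dx = -131072/7;
    ∫_0^4 -24*x^5 dx = -16384;  ∫_0^4 -11*x^4 dx = -11264/5;  ∫_0^4 10*x^3 dx = 640;
    ∫_0^4 21*x^2 dx = 448;  ∫_0^4 12*x dx = 96;  ∫_0^4 4 dx = 16.
  Sum: 1048576/9 + 65536 − 131072/7 − 16384 − 11264/5 + 640 + 448 + 96 + 16 = 45953168/315.
  ∫_0^4 u'(x)^2 dx = ∫_0^4 (64*x^6 + 96*x^5 - 60*x^4 - 120*x^3 + 36*x + 9) dx. Term by term:
    ∫_0^4 64*x^6 dx = 1048576/7;  ∫_0^4 96*x^5 dx = 65536;  ∫_0^4 -60*x^4 dx = -12288;
    ∫_0^4 -120*x^3 dx = -7680;  ∫_0^4 36*x dx = 288;  ∫_0^4 9 dx = 36.
  Sum: 1048576/7 + 65536 − 12288 − 7680 + 288 + 36 = 1369820/7.
Adding: ||u||_{H^1}^2 = 45953168/315 + 1369820/7 = 15370724/45.


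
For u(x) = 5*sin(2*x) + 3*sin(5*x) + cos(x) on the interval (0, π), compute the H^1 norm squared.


||u||_{H^1(0,π)}^2 = 80/3 + 361*π/2

u'(x) = -sin(x) + 10*cos(2*x) + 15*cos(5*x).
Expand u² and (u')² and integrate term by term on (0, π), using: for integers n ≥ 1, ∫_0^π sin²(nx) dx = ∫_0^π cos²(nx) dx = π/2; for n ≠ n', ∫_0^π sin(nx)sin(n'x) dx = ∫_0^π cos(nx)cos(n'x) dx = 0; and by product-to-sum, ∫_0^π sin(nx)cos(n'x) dx = ½∫_0^π [sin((n+n')x) + sin((n−n')x)] dx, which is 0 when n+n' is even and 2n/(n²−n'²) when n+n' is odd (it need not vanish on (0, π)).
  u² squared terms: (3)²·∫sin(5x)² dx = 9·π/2 = 9*π/2;  (5)²·∫sin(2x)² dx = 25·π/2 = 25*π/2;  (1)²·∫cos(x)² dx = 1·π/2 = π/2.
  u² cross terms: 2·(3)·(5)·∫sin(5x)·sin(2x) dx = 30·(0) = 0;  2·(3)·(1)·∫sin(5x)·cos(x) dx = 6·(0) = 0;  2·(5)·(1)·∫sin(2x)·cos(x) dx = 10·(4/3) = 40/3.
  So ∫_0^π u² dx = 9*π/2 + 25*π/2 + π/2 + 0 + 0 + 40/3 = 40/3 + 35*π/2.
  (u')² squared terms: (-1)²·∫sin(x)² dx = 1·π/2 = π/2;  (10)²·∫cos(2x)² dx = 100·π/2 = 50*π;  (15)²·∫cos(5x)² dx = 225·π/2 = 225*π/2.
  (u')² cross terms: 2·(-1)·(10)·∫sin(x)·cos(2x) dx = -20·(-2/3) = 40/3;  2·(-1)·(15)·∫sin(x)·cos(5x) dx = -30·(0) = 0;  2·(10)·(15)·∫cos(2x)·cos(5x) dx = 300·(0) = 0.
  So ∫_0^π (u')² dx = π/2 + 50*π + 225*π/2 + 40/3 + 0 + 0 = 40/3 + 163*π.
||u||_{H^1}^2 = (40/3 + 35*π/2) + (40/3 + 163*π) = 80/3 + 361*π/2.


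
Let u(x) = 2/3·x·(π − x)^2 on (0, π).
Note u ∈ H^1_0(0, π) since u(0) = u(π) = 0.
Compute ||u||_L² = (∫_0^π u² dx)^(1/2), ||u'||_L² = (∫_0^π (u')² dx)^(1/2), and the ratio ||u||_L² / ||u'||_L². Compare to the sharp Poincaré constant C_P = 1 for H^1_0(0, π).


||u||_L² / ||u'||_L² = sqrt(14)*π/14 < C_P = 1.

u(x) = 2/3·x·(π − x)^2, so u'(x) = 2*(x - π)*(3*x - π)/3.
u(x) = 2/3·x·(π − x)^2 vanishes at x = 0 and x = π, so u ∈ H^1_0(0, π). Differentiate via the product rule and integrate the resulting polynomials term by term.
  ∫_0^π u² dx = ∫_0^π (4*x^6/9 - 16*π*x^5/9 + 8*π^2*x^4/3 - 16*π^3*x^3/9 + 4*π^4*x^2/9) dx. Term by term:
    ∫_0^π 4*x^6/9 dx = 4*π^7/63;  ∫_0^π -16*π*x^5/9 dx = -8*π^7/27;  ∫_0^π 8*π^2*x^4/3 dx = 8*π^7/15;
    ∫_0^π -16*π^3*x^3/9 dx = -4*π^7/9;  ∫_0^π 4*π^4*x^2/9 dx = 4*π^7/27.
  Sum: 4*π^7/63 − 8*π^7/27 + 8*π^7/15 − 4*π^7/9 + 4*π^7/27 = 4*π^7/945.
  ∫_0^π (u')² dx = ∫_0^π (4*x^4 - 32*π*x^3/3 + 88*π^2*x^2/9 - 32*π^3*x/9 + 4*π^4/9) dx. Term by term:
    ∫_0^π 4*x^4 dx = 4*π^5/5;  ∫_0^π -32*π*x^3/3 dx = -8*π^5/3;  ∫_0^π 88*π^2*x^2/9 dx = 88*π^5/27;
    ∫_0^π -32*π^3*x/9 dx = -16*π^5/9;  ∫_0^π 4*π^4/9 dx = 4*π^5/9.
  Sum: 4*π^5/5 − 8*π^5/3 + 88*π^5/27 − 16*π^5/9 + 4*π^5/9 = 8*π^5/135.
∫_0^π u² dx = 4*π^7/945, so ||u||_L² = 2*sqrt(105)*π^(7/2)/315.
∫_0^π (u')² dx = 8*π^5/135, so ||u'||_L² = 2*sqrt(30)*π^(5/2)/45.
Ratio ||u||_L² / ||u'||_L² = sqrt(14)*π/14.
Sharp Poincaré constant on H^1_0(0, π) is C_P = L/π = 1, achieved by sin(x).
A polynomial bump cannot attain the sharp Poincaré constant (only the first sine eigenfunction does), so the ratio is strictly less than C_P, consistent with ||u||_L² ≤ C_P ||u'||_L².


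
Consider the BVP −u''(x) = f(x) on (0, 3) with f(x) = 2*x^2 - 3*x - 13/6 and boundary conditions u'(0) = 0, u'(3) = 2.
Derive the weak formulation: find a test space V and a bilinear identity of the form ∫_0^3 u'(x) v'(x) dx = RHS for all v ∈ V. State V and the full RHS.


V = H^1(0, 3) (v unrestricted at boundary; u is determined up to an additive constant); weak form: ∫_0^3 u'v' dx = ∫_0^3 (2*x^2 - 3*x - 13/6) v dx + 2·v(3) for all v ∈ V.

Multiply both sides by a test function v and integrate from 0 to 3:
  ∫_0^3 −u''(x) v(x) dx = ∫_0^3 f(x) v(x) dx.
Integrate the LHS by parts once:
  ∫_0^3 −u'' v dx = −[u'(x) v(x)]_0^3 + ∫_0^3 u'(x) v'(x) dx.
Thus ∫_0^3 u'(x) v'(x) dx = ∫_0^3 f(x) v(x) dx + [u'(x) v(x)]_0^3.
Choose V so that boundary terms are either known or forced to vanish.
u has inhomogeneous Neumann u'(0) = 0, u'(3) = 2. [u' v]_0^3 = (2)·v(3) − (0)·v(0) = 2·v(3). Take V = H^1(0, 3); boundary term becomes part of RHS.
Weak formulation: find u (satisfying any essential BC) such that ∫_0^3 u'(x) v'(x) dx = ∫_0^3 f v dx + 2·v(3) for all v ∈ V (Neumann data are natural BCs: they enter the RHS as boundary terms).
Substituting f(x) = 2*x^2 - 3*x - 13/6, the right-hand side is ∫_0^3 (2*x^2 - 3*x - 13/6) v dx + 2·v(3).
Compatibility check (pure Neumann): taking v ≡ 1 ∈ V gives 0 = ∫_0^3 f dx + (2) − (0), i.e. ∫_0^3 f dx must equal u'(0) − u'(3) = -2. Indeed ∫_0^3 (2*x^2 - 3*x - 13/6) dx = -2, so the data are compatible. The solution is then unique only up to an additive constant (fix it e.g. by requiring ∫_0^3 u dx = 0).


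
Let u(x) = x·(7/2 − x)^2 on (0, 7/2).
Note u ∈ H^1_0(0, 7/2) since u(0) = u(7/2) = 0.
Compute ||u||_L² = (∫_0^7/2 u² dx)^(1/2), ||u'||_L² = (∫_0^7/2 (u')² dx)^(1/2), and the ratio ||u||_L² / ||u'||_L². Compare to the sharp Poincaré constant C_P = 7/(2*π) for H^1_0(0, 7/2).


||u||_L² / ||u'||_L² = sqrt(14)/4 < C_P = 7/(2*π).

u(x) = x·(7/2 − x)^2, so u'(x) = (2*x - 7)*(6*x - 7)/4.
u(x) = x·(7/2 − x)^2 vanishes at x = 0 and x = 7/2, so u ∈ H^1_0(0, 7/2). Differentiate via the product rule and integrate the resulting polynomials term by term.
  ∫_0^7/2 u² dx = ∫_0^7/2 (x^6 - 14*x^5 + 147*x^4/2 - 343*x^3/2 + 2401*x^2/16) dx. Term by term:
    ∫_0^7/2 x^6 dx = 117649/128;  ∫_0^7/2 -14*x^5 dx = -823543/192;  ∫_0^7/2 147*x^4/2 dx = 2470629/320;
    ∫_0^7/2 -343*x^3/2 dx = -823543/128;  ∫_0^7/2 2401*x^2/16 dx = 823543/384.
  Sum: 117649/128 − 823543/192 + 2470629/320 − 823543/128 + 823543/384 = 117649/1920.
  ∫_0^7/2 (u')² dx = ∫_0^7/2 (9*x^4 - 84*x^3 + 539*x^2/2 - 343*x + 2401/16) dx. Term by term:
    ∫_0^7/2 9*x^4 dx = 151263/160;  ∫_0^7/2 -84*x^3 dx = -50421/16;  ∫_0^7/2 539*x^2/2 dx = 184877/48;
    ∫_0^7/2 -343*x dx = -16807/8;  ∫_0^7/2 2401/16 dx = 16807/32.
  Sum: 151263/160 − 50421/16 + 184877/48 − 16807/8 + 16807/32 = 16807/240.
∫_0^7/2 u² dx = 117649/1920, so ||u||_L² = 343*sqrt(30)/240.
∫_0^7/2 (u')² dx = 16807/240, so ||u'||_L² = 49*sqrt(105)/60.
Ratio ||u||_L² / ||u'||_L² = sqrt(14)/4.
Sharp Poincaré constant on H^1_0(0, 7/2) is C_P = L/π = 7/(2*π), achieved by sin(2*π/7·x).
A polynomial bump cannot attain the sharp Poincaré constant (only the first sine eigenfunction does), so the ratio is strictly less than C_P, consistent with ||u||_L² ≤ C_P ||u'||_L².


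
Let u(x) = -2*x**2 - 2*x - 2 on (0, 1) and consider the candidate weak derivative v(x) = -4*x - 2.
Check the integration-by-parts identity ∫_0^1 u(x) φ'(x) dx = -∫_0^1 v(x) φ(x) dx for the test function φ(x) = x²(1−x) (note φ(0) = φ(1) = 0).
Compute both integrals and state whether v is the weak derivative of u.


LHS = 11/30, RHS = 11/30. Yes, v = u' weakly.

u(x) = -2*x**2 - 2*x - 2, classical derivative u'(x) = -4*x - 2.
φ(x) = x²(1−x), so φ'(x) = x*(2 - 3*x).
Note φ(0) = φ(1) = 0, so the boundary term u·φ vanishes.
LHS = ∫_0^1 u(x) φ'(x) dx = ∫_0^1 (6*x^4 + 2*x^3 + 2*x^2 - 4*x) dx. Term by term:
  ∫_0^1 6*x^4 dx = 6/5;  ∫_0^1 2*x^3 dx = 1/2;  ∫_0^1 2*x^2 dx = 2/3;
  ∫_0^1 -4*x dx = -2.
Sum: 6/5 + 1/2 + 2/3 − 2 = 11/30.
So LHS = 11/30.
∫_0^1 v(x) φ(x) dx = ∫_0^1 (4*x^4 - 2*x^3 - 2*x^2) dx. Term by term:
  ∫_0^1 4*x^4 dx = 4/5;  ∫_0^1 -2*x^3 dx = -1/2;  ∫_0^1 -2*x^2 dx = -2/3.
Sum: 4/5 − 1/2 − 2/3 = -11/30.
So RHS = -∫_0^1 v(x) φ(x) dx = 11/30.
LHS = RHS, so the identity holds for this test φ.
Moreover u is smooth here and v(x) = u'(x) = -4*x - 2 pointwise, so the identity holds for every test function. Hence v is the weak derivative of u.


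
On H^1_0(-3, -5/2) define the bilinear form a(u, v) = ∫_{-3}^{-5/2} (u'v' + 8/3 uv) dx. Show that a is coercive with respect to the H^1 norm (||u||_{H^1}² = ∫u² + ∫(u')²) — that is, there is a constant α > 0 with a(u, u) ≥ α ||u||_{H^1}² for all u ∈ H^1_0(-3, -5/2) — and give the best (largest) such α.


α = 1

Coercivity of a(·,·) on H^1_0(-3, -5/2) means a(u, u) ≥ α ||u||_{H^1}² for every u ∈ H^1_0.
The interval has length L = 1/2, and Poincaré/coercivity depend only on L. Here a(u, u) = ∫(u')² + (8/3)·∫u².
Here c = 8/3 ≥ 1, so a(u,u) = ∫(u')² + c∫u² ≥ ∫(u')² + ∫u² = ||u||_{H^1}², i.e. α = 1 works. No larger α is possible: a(u,u) ≥ α||u||_{H^1}² means (1−α)∫(u')² ≥ (α−c)∫u², and for the modes u_n = sin(nπ(x−x₀)/L) (x₀ the left endpoint) one has ∫u_n²/∫(u_n')² = (L/(nπ))² → 0, so a(u_n,u_n)/||u_n||_{H^1}² → 1. Hence the optimal constant is α = 1.
Therefore α = 1.


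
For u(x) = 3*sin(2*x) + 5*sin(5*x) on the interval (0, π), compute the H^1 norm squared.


||u||_{H^1(0,π)}^2 = 695*π/2

u'(x) = 6*cos(2*x) + 25*cos(5*x).
Expand u² and (u')² and integrate term by term on (0, π), using: for integers n ≥ 1, ∫_0^π sin²(nx) dx = ∫_0^π cos²(nx) dx = π/2; for n ≠ n', ∫_0^π sin(nx)sin(n'x) dx = ∫_0^π cos(nx)cos(n'x) dx = 0; and by product-to-sum, ∫_0^π sin(nx)cos(n'x) dx = ½∫_0^π [sin((n+n')x) + sin((n−n')x)] dx, which is 0 when n+n' is even and 2n/(n²−n'²) when n+n' is odd (it need not vanish on (0, π)).
  u² squared terms: (3)²·∫sin(2x)² dx = 9·π/2 = 9*π/2;  (5)²·∫sin(5x)² dx = 25·π/2 = 25*π/2.
  u² cross terms: 2·(3)·(5)·∫sin(2x)·sin(5x) dx = 30·(0) = 0.
  So ∫_0^π u² dx = 9*π/2 + 25*π/2 + 0 = 17*π.
  (u')² squared terms: (6)²·∫cos(2x)² dx = 36·π/2 = 18*π;  (25)²·∫cos(5x)² dx = 625·π/2 = 625*π/2.
  (u')² cross terms: 2·(6)·(25)·∫cos(2x)·cos(5x) dx = 300·(0) = 0.
  So ∫_0^π (u')² dx = 18*π + 625*π/2 + 0 = 661*π/2.
||u||_{H^1}^2 = (17*π) + (661*π/2) = 695*π/2.


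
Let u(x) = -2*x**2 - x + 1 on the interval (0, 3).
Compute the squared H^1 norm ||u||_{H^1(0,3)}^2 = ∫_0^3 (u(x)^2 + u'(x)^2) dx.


||u||_{H^1}^2 = 2127/5

The H^1 norm (squared) on an interval (0, L) is
  ||u||_{H^1}^2 = ∫_0^L u(x)^2 dx + ∫_0^L u'(x)^2 dx.
Compute u'(x) = -4*x - 1.
Then u(x)^2 = 4*x**4 + 4*x**3 - 3*x**2 - 2*x + 1 and u'(x)^2 = 16*x**2 + 8*x + 1.
Integrate each monomial from 0 to 3 using ∫_0^3 c·x^n dx = c·3^(n+1)/(n+1):
  ∫_0^3 u(x)^2 dx = ∫_0^3 (4*x^4 + 4*x^3 - 3*x^2 - 2*x + 1) dx. Term by term:
    ∫_0^3 4*x^4 dx = 972/5;  ∫_0^3 4*x^3 dx = 81;  ∫_0^3 -3*x^2 dx = -27;
    ∫_0^3 -2*x dx = -9;  ∫_0^3 1 dx = 3.
  Sum: 972/5 + 81 − 27 − 9 + 3 = 1212/5.
  ∫_0^3 u'(x)^2 dx = ∫_0^3 (16*x^2 + 8*x + 1) dx. Term by term:
    ∫_0^3 16*x^2 dx = 144;  ∫_0^3 8*x dx = 36;  ∫_0^3 1 dx = 3.
  Sum: 144 + 36 + 3 = 183.
Adding: ||u||_{H^1}^2 = 1212/5 + 183 = 2127/5.


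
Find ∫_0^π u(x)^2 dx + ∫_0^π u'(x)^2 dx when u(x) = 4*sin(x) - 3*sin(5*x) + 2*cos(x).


||u||_{H^1(0,π)}^2 = 137*π

u'(x) = -2*sin(x) + 4*cos(x) - 15*cos(5*x).
Expand u² and (u')² and integrate term by term on (0, π), using: for integers n ≥ 1, ∫_0^π sin²(nx) dx = ∫_0^π cos²(nx) dx = π/2; for n ≠ n', ∫_0^π sin(nx)sin(n'x) dx = ∫_0^π cos(nx)cos(n'x) dx = 0; and by product-to-sum, ∫_0^π sin(nx)cos(n'x) dx = ½∫_0^π [sin((n+n')x) + sin((n−n')x)] dx, which is 0 when n+n' is even and 2n/(n²−n'²) when n+n' is odd (it need not vanish on (0, π)).
  u² squared terms: (-3)²·∫sin(5x)² dx = 9·π/2 = 9*π/2;  (2)²·∫cos(x)² dx = 4·π/2 = 2*π;  (4)²·∫sin(x)² dx = 16·π/2 = 8*π.
  u² cross terms: 2·(-3)·(2)·∫sin(5x)·cos(x) dx = -12·(0) = 0;  2·(-3)·(4)·∫sin(5x)·sin(x) dx = -24·(0) = 0;  2·(2)·(4)·∫cos(x)·sin(x) dx = 16·(0) = 0.
  So ∫_0^π u² dx = 9*π/2 + 2*π + 8*π + 0 + 0 + 0 = 29*π/2.
  (u')² squared terms: (-15)²·∫cos(5x)² dx = 225·π/2 = 225*π/2;  (-2)²·∫sin(x)² dx = 4·π/2 = 2*π;  (4)²·∫cos(x)² dx = 16·π/2 = 8*π.
  (u')² cross terms: 2·(-15)·(-2)·∫cos(5x)·sin(x) dx = 60·(0) = 0;  2·(-15)·(4)·∫cos(5x)·cos(x) dx = -120·(0) = 0;  2·(-2)·(4)·∫sin(x)·cos(x) dx = -16·(0) = 0.
  So ∫_0^π (u')² dx = 225*π/2 + 2*π + 8*π + 0 + 0 + 0 = 245*π/2.
||u||_{H^1}^2 = (29*π/2) + (245*π/2) = 137*π.


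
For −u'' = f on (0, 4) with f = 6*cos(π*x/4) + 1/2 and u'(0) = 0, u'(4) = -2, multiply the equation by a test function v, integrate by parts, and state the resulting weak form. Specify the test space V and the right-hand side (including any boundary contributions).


V = H^1(0, 4) (v unrestricted at boundary; u is determined up to an additive constant); weak form: ∫_0^4 u'v' dx = ∫_0^4 (6*cos(π*x/4) + 1/2) v dx − 2·v(4) for all v ∈ V.

Multiply both sides by a test function v and integrate from 0 to 4:
  ∫_0^4 −u''(x) v(x) dx = ∫_0^4 f(x) v(x) dx.
Integrate the LHS by parts once:
  ∫_0^4 −u'' v dx = −[u'(x) v(x)]_0^4 + ∫_0^4 u'(x) v'(x) dx.
Thus ∫_0^4 u'(x) v'(x) dx = ∫_0^4 f(x) v(x) dx + [u'(x) v(x)]_0^4.
Choose V so that boundary terms are either known or forced to vanish.
u has inhomogeneous Neumann u'(0) = 0, u'(4) = -2. [u' v]_0^4 = (-2)·v(4) − (0)·v(0) = − 2·v(4). Take V = H^1(0, 4); boundary term becomes part of RHS.
Weak formulation: find u (satisfying any essential BC) such that ∫_0^4 u'(x) v'(x) dx = ∫_0^4 f v dx − 2·v(4) for all v ∈ V (Neumann data are natural BCs: they enter the RHS as boundary terms).
Substituting f(x) = 6*cos(π*x/4) + 1/2, the right-hand side is ∫_0^4 (6*cos(π*x/4) + 1/2) v dx − 2·v(4).
Compatibility check (pure Neumann): taking v ≡ 1 ∈ V gives 0 = ∫_0^4 f dx + (-2) − (0), i.e. ∫_0^4 f dx must equal u'(0) − u'(4) = 2. Indeed ∫_0^4 (6*cos(π*x/4) + 1/2) dx = 2, so the data are compatible. The solution is then unique only up to an additive constant (fix it e.g. by requiring ∫_0^4 u dx = 0).


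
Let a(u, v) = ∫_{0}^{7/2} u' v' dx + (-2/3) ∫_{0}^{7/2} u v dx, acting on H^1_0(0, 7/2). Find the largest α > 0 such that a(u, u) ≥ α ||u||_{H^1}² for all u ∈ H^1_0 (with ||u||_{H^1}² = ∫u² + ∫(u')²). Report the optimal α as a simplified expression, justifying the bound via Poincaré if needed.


α = 2*(-49 + 6*π^2)/(3*(4*π^2 + 49))

Coercivity of a(·,·) on H^1_0(0, 7/2) means a(u, u) ≥ α ||u||_{H^1}² for every u ∈ H^1_0.
The interval has length L = 7/2, and Poincaré/coercivity depend only on L. Here a(u, u) = ∫(u')² + (-2/3)·∫u².
Here c = -2/3 < 0 with |c| < (π/L)² = 4*π^2/49, so coercivity still holds. The condition a(u,u) ≥ α||u||_{H^1}² reads (1−α)∫(u')² ≥ (α−c)∫u². Any admissible α is ≤ 1 (rapidly oscillating u have ∫u²/∫(u')² → 0), and α = 1 would force 0 ≥ (1−c)∫u², impossible since c < 1; so 1−α > 0. By the sharp Poincaré inequality on H^1_0 of an interval of length L, ∫(u')² ≥ (π/L)²∫u² with equality for the first sine mode sin(π(x−x₀)/L) (x₀ the left endpoint), so the inequality holds for all u iff (1−α)(π/L)² ≥ α − c, i.e. α ≤ ((π/L)² + c)/((π/L)² + 1) = (1 + c(L/π)²)/(1 + (L/π)²). (Direct route, valid since c ≤ 0: Poincaré gives c∫u² ≥ c(L/π)²∫(u')², so a(u,u) ≥ (1 + c(L/π)²)∫(u')², while ||u||_{H^1}² ≤ (1 + (L/π)²)∫(u')²; dividing yields the same α.) With (π/L)² = 4*π^2/49 and c = -2/3, the largest admissible constant is α = ((π/L)² + c)/((π/L)² + 1).
Simplifying, α = 2*(-49 + 6*π^2)/(3*(4*π^2 + 49)).


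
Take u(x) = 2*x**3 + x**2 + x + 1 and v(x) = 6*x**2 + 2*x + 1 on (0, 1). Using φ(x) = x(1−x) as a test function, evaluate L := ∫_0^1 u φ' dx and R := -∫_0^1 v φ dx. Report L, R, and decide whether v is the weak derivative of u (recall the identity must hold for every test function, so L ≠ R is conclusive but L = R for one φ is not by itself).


LHS = -19/30, RHS = -19/30. Yes, v = u' weakly.

u(x) = 2*x**3 + x**2 + x + 1, classical derivative u'(x) = 6*x**2 + 2*x + 1.
φ(x) = x(1−x), so φ'(x) = 1 - 2*x.
Note φ(0) = φ(1) = 0, so the boundary term u·φ vanishes.
LHS = ∫_0^1 u(x) φ'(x) dx = ∫_0^1 (-4*x^4 - x^2 - x + 1) dx. Term by term:
  ∫_0^1 -4*x^4 dx = -4/5;  ∫_0^1 -x^2 dx = -1/3;  ∫_0^1 -x dx = -1/2;
  ∫_0^1 1 dx = 1.
Sum: -4/5 − 1/3 − 1/2 + 1 = -19/30.
So LHS = -19/30.
∫_0^1 v(x) φ(x) dx = ∫_0^1 (-6*x^4 + 4*x^3 + x^2 + x) dx. Term by term:
  ∫_0^1 -6*x^4 dx = -6/5;  ∫_0^1 4*x^3 dx = 1;  ∫_0^1 x^2 dx = 1/3;
  ∫_0^1 x dx = 1/2.
Sum: -6/5 + 1 + 1/3 + 1/2 = 19/30.
So RHS = -∫_0^1 v(x) φ(x) dx = -19/30.
LHS = RHS, so the identity holds for this test φ.
Moreover u is smooth here and v(x) = u'(x) = 6*x**2 + 2*x + 1 pointwise, so the identity holds for every test function. Hence v is the weak derivative of u.


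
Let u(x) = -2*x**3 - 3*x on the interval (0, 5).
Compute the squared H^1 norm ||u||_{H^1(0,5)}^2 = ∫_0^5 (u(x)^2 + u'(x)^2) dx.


||u||_{H^1}^2 = 535940/7

The H^1 norm (squared) on an interval (0, L) is
  ||u||_{H^1}^2 = ∫_0^L u(x)^2 dx + ∫_0^L u'(x)^2 dx.
Compute u'(x) = -6*x**2 - 3.
Then u(x)^2 = 4*x**6 + 12*x**4 + 9*x**2 and u'(x)^2 = 36*x**4 + 36*x**2 + 9.
Integrate each monomial from 0 to 5 using ∫_0^5 c·x^n dx = c·5^(n+1)/(n+1):
  ∫_0^5 u(x)^2 dx = ∫_0^5 (4*x^6 + 12*x^4 + 9*x^2) dx. Term by term:
    ∫_0^5 4*x^6 dx = 312500/7;  ∫_0^5 12*x^4 dx = 7500;  ∫_0^5 9*x^2 dx = 375.
  Sum: 312500/7 + 7500 + 375 = 367625/7.
  ∫_0^5 u'(x)^2 dx = ∫_0^5 (36*x^4 + 36*x^2 + 9) dx. Term by term:
    ∫_0^5 36*x^4 dx = 22500;  ∫_0^5 36*x^2 dx = 1500;  ∫_0^5 9 dx = 45.
  Sum: 22500 + 1500 + 45 = 24045.
Adding: ||u||_{H^1}^2 = 367625/7 + 24045 = 535940/7.


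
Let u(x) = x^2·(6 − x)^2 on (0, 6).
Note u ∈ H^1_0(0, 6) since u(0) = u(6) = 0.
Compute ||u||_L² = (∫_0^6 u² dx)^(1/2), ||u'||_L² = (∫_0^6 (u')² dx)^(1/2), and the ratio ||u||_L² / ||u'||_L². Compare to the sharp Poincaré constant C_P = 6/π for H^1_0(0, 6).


||u||_L² / ||u'||_L² = sqrt(3) < C_P = 6/π.

u(x) = x^2·(6 − x)^2, so u'(x) = 4*x*(x - 6)*(x - 3).
u(x) = x^2·(6 − x)^2 vanishes at x = 0 and x = 6, so u ∈ H^1_0(0, 6). Differentiate via the product rule and integrate the resulting polynomials term by term.
  ∫_0^6 u² dx = ∫_0^6 (x^8 - 24*x^7 + 216*x^6 - 864*x^5 + 1296*x^4) dx. Term by term:
    ∫_0^6 x^8 dx = 1119744;  ∫_0^6 -24*x^7 dx = -5038848;  ∫_0^6 216*x^6 dx = 60466176/7;
    ∫_0^6 -864*x^5 dx = -6718464;  ∫_0^6 1296*x^4 dx = 10077696/5.
  Sum: 1119744 − 5038848 + 60466176/7 − 6718464 + 10077696/5 = 559872/35.
  ∫_0^6 (u')² dx = ∫_0^6 (16*x^6 - 288*x^5 + 1872*x^4 - 5184*x^3 + 5184*x^2) dx. Term by term:
    ∫_0^6 16*x^6 dx = 4478976/7;  ∫_0^6 -288*x^5 dx = -2239488;  ∫_0^6 1872*x^4 dx = 14556672/5;
    ∫_0^6 -5184*x^3 dx = -1679616;  ∫_0^6 5184*x^2 dx = 373248.
  Sum: 4478976/7 − 2239488 + 14556672/5 − 1679616 + 373248 = 186624/35.
∫_0^6 u² dx = 559872/35, so ||u||_L² = 432*sqrt(105)/35.
∫_0^6 (u')² dx = 186624/35, so ||u'||_L² = 432*sqrt(35)/35.
Ratio ||u||_L² / ||u'||_L² = sqrt(3).
Sharp Poincaré constant on H^1_0(0, 6) is C_P = L/π = 6/π, achieved by sin(π/6·x).
A polynomial bump cannot attain the sharp Poincaré constant (only the first sine eigenfunction does), so the ratio is strictly less than C_P, consistent with ||u||_L² ≤ C_P ||u'||_L².


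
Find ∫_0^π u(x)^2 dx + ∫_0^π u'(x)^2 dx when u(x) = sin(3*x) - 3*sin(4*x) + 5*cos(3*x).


||u||_{H^1(0,π)}^2 = -2400/7 + 413*π/2

u'(x) = -15*sin(3*x) + 3*cos(3*x) - 12*cos(4*x).
Expand u² and (u')² and integrate term by term on (0, π), using: for integers n ≥ 1, ∫_0^π sin²(nx) dx = ∫_0^π cos²(nx) dx = π/2; for n ≠ n', ∫_0^π sin(nx)sin(n'x) dx = ∫_0^π cos(nx)cos(n'x) dx = 0; and by product-to-sum, ∫_0^π sin(nx)cos(n'x) dx = ½∫_0^π [sin((n+n')x) + sin((n−n')x)] dx, which is 0 when n+n' is even and 2n/(n²−n'²) when n+n' is odd (it need not vanish on (0, π)).
  u² squared terms: (-3)²·∫sin(4x)² dx = 9·π/2 = 9*π/2;  (5)²·∫cos(3x)² dx = 25·π/2 = 25*π/2;  (1)²·∫sin(3x)² dx = 1·π/2 = π/2.
  u² cross terms: 2·(-3)·(5)·∫sin(4x)·cos(3x) dx = -30·(8/7) = -240/7;  2·(-3)·(1)·∫sin(4x)·sin(3x) dx = -6·(0) = 0;  2·(5)·(1)·∫cos(3x)·sin(3x) dx = 10·(0) = 0.
  So ∫_0^π u² dx = 9*π/2 + 25*π/2 + π/2 − 240/7 + 0 + 0 = -240/7 + 35*π/2.
  (u')² squared terms: (-15)²·∫sin(3x)² dx = 225·π/2 = 225*π/2;  (-12)²·∫cos(4x)² dx = 144·π/2 = 72*π;  (3)²·∫cos(3x)² dx = 9·π/2 = 9*π/2.
  (u')² cross terms: 2·(-15)·(-12)·∫sin(3x)·cos(4x) dx = 360·(-6/7) = -2160/7;  2·(-15)·(3)·∫sin(3x)·cos(3x) dx = -90·(0) = 0;  2·(-12)·(3)·∫cos(4x)·cos(3x) dx = -72·(0) = 0.
  So ∫_0^π (u')² dx = 225*π/2 + 72*π + 9*π/2 − 2160/7 + 0 + 0 = -2160/7 + 189*π.
||u||_{H^1}^2 = (-240/7 + 35*π/2) + (-2160/7 + 189*π) = -2400/7 + 413*π/2.


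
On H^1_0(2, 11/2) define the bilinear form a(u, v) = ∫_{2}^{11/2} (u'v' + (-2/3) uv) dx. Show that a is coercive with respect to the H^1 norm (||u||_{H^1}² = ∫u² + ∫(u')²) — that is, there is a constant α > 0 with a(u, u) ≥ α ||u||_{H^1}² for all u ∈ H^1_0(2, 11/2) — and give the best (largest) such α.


α = 2*(-49 + 6*π^2)/(3*(4*π^2 + 49))

Coercivity of a(·,·) on H^1_0(2, 11/2) means a(u, u) ≥ α ||u||_{H^1}² for every u ∈ H^1_0.
The interval has length L = 7/2, and Poincaré/coercivity depend only on L. Here a(u, u) = ∫(u')² + (-2/3)·∫u².
Here c = -2/3 < 0 with |c| < (π/L)² = 4*π^2/49, so coercivity still holds. The condition a(u,u) ≥ α||u||_{H^1}² reads (1−α)∫(u')² ≥ (α−c)∫u². Any admissible α is ≤ 1 (rapidly oscillating u have ∫u²/∫(u')² → 0), and α = 1 would force 0 ≥ (1−c)∫u², impossible since c < 1; so 1−α > 0. By the sharp Poincaré inequality on H^1_0 of an interval of length L, ∫(u')² ≥ (π/L)²∫u² with equality for the first sine mode sin(π(x−x₀)/L) (x₀ the left endpoint), so the inequality holds for all u iff (1−α)(π/L)² ≥ α − c, i.e. α ≤ ((π/L)² + c)/((π/L)² + 1) = (1 + c(L/π)²)/(1 + (L/π)²). (Direct route, valid since c ≤ 0: Poincaré gives c∫u² ≥ c(L/π)²∫(u')², so a(u,u) ≥ (1 + c(L/π)²)∫(u')², while ||u||_{H^1}² ≤ (1 + (L/π)²)∫(u')²; dividing yields the same α.) With (π/L)² = 4*π^2/49 and c = -2/3, the largest admissible constant is α = ((π/L)² + c)/((π/L)² + 1).
Simplifying, α = 2*(-49 + 6*π^2)/(3*(4*π^2 + 49)).


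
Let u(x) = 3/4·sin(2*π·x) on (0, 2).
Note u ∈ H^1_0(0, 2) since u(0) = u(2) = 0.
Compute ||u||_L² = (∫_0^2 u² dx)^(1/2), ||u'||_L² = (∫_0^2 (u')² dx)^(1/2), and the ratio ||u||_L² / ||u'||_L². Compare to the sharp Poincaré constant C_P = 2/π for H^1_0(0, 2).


||u||_L² / ||u'||_L² = 1/(2*π) < C_P = 2/π.

u(x) = 3/4·sin(2*π·x), so u'(x) = 3*π*cos(2*π*x)/2.
Writing u(x) = A·sin(kπx/L) with A = 3/4 and k = 4, use ∫_0^L sin²(kπx/L) dx = L/2 and ∫_0^L cos²(kπx/L) dx = L/2.
u² = 9/16·sin²(2*π·x) and (u')² = 9*π^2/4·cos²(2*π·x), and each of sin², cos² integrates to L/2 = 1 over (0, 2).
∫_0^2 u² dx = 9/16, so ||u||_L² = 3/4.
∫_0^2 (u')² dx = 9*π^2/4, so ||u'||_L² = 3*π/2.
Ratio ||u||_L² / ||u'||_L² = 1/(2*π).
Sharp Poincaré constant on H^1_0(0, 2) is C_P = L/π = 2/π, achieved by sin(π/2·x).
This is the k = 4 harmonic; the ratio L/(kπ) is strictly less than C_P = L/π, consistent with the sharp inequality ||u||_L² ≤ C_P ||u'||_L².


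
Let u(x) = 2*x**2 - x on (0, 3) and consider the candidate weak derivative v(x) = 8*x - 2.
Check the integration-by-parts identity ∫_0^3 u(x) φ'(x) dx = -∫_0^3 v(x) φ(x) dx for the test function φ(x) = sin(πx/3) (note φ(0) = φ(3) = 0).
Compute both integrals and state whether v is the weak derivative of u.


LHS = -30/π, RHS = -60/π. No, v is not the weak derivative of u.

u(x) = 2*x**2 - x, classical derivative u'(x) = 4*x - 1.
φ(x) = sin(πx/3), so φ'(x) = π*cos(π*x/3)/3.
Note φ(0) = φ(3) = 0, so the boundary term u·φ vanishes.
LHS = ∫_0^3 u(x) φ'(x) dx = ∫_0^3 (2*π*x^2*cos(π*x/3)/3 - π*x*cos(π*x/3)/3) dx. Term by term:
  ∫_0^3 -π*x*cos(π*x/3)/3 dx = 6/π;  ∫_0^3 2*π*x^2*cos(π*x/3)/3 dx = -36/π.
Sum: 6/π − 36/π = -30/π.
So LHS = -30/π.
∫_0^3 v(x) φ(x) dx = ∫_0^3 (8*x*sin(π*x/3) - 2*sin(π*x/3)) dx. Term by term:
  ∫_0^3 -2*sin(π*x/3) dx = -12/π;  ∫_0^3 8*x*sin(π*x/3) dx = 72/π.
Sum: -12/π + 72/π = 60/π.
So RHS = -∫_0^3 v(x) φ(x) dx = -60/π.
LHS − RHS = 30/π ≠ 0, so the identity fails.
(For a valid weak derivative the identity must hold for EVERY test function, in particular this one. The failure shows v is NOT the weak derivative of u.)
Correct weak derivative would be u'(x) = 4*x - 1.


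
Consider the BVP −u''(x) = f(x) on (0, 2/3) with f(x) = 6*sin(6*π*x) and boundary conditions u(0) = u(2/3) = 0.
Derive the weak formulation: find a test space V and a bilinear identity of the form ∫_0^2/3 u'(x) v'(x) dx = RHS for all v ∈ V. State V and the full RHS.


V = H^1_0(0, 2/3) (so v(0) = v(2/3) = 0); weak form: ∫_0^2/3 u'v' dx = ∫_0^2/3 (6*sin(6*π*x)) v dx for all v ∈ V.

Multiply both sides by a test function v and integrate from 0 to 2/3:
  ∫_0^2/3 −u''(x) v(x) dx = ∫_0^2/3 f(x) v(x) dx.
Integrate the LHS by parts once:
  ∫_0^2/3 −u'' v dx = −[u'(x) v(x)]_0^2/3 + ∫_0^2/3 u'(x) v'(x) dx.
Thus ∫_0^2/3 u'(x) v'(x) dx = ∫_0^2/3 f(x) v(x) dx + [u'(x) v(x)]_0^2/3.
Choose V so that boundary terms are either known or forced to vanish.
u is Dirichlet: u(0) = u(2/3) = 0. Let V = H^1_0(0, 2/3); then v(0) = v(2/3) = 0, and [u' v]_0^2/3 = 0.
Weak formulation: find u (satisfying any essential BC) such that ∫_0^2/3 u'(x) v'(x) dx = ∫_0^2/3 f v dx for all v ∈ V.
Substituting f(x) = 6*sin(6*π*x), the right-hand side is ∫_0^2/3 (6*sin(6*π*x)) v dx.


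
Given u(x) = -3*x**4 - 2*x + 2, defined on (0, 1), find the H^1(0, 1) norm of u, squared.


||u||_{H^1}^2 = 4043/105

The H^1 norm (squared) on an interval (0, L) is
  ||u||_{H^1}^2 = ∫_0^L u(x)^2 dx + ∫_0^L u'(x)^2 dx.
Compute u'(x) = -12*x**3 - 2.
Then u(x)^2 = 9*x**8 + 12*x**5 - 12*x**4 + 4*x**2 - 8*x + 4 and u'(x)^2 = 144*x**6 + 48*x**3 + 4.
Integrate each monomial from 0 to 1 using ∫_0^1 c·x^n dx = c·1^(n+1)/(n+1):
  ∫_0^1 u(x)^2 dx = ∫_0^1 (9*x^8 + 12*x^5 - 12*x^4 + 4*x^2 - 8*x + 4) dx. Term by term:
    ∫_0^1 9*x^8 dx = 1;  ∫_0^1 12*x^5 dx = 2;  ∫_0^1 -12*x^4 dx = -12/5;
    ∫_0^1 4*x^2 dx = 4/3;  ∫_0^1 -8*x dx = -4;  ∫_0^1 4 dx = 4.
  Sum: 1 + 2 − 12/5 + 4/3 − 4 + 4 = 29/15.
  ∫_0^1 u'(x)^2 dx = ∫_0^1 (144*x^6 + 48*x^3 + 4) dx. Term by term:
    ∫_0^1 144*x^6 dx = 144/7;  ∫_0^1 48*x^3 dx = 12;  ∫_0^1 4 dx = 4.
  Sum: 144/7 + 12 + 4 = 256/7.
Adding: ||u||_{H^1}^2 = 29/15 + 256/7 = 4043/105.


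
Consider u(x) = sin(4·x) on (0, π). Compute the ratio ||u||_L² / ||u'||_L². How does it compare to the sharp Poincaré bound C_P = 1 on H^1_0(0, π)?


||u||_L² / ||u'||_L² = 1/4 < C_P = 1.

u(x) = sin(4·x), so u'(x) = 4*cos(4*x).
Writing u(x) = A·sin(kπx/L) with A = 1 and k = 4, use ∫_0^L sin²(kπx/L) dx = L/2 and ∫_0^L cos²(kπx/L) dx = L/2.
u² = 1·sin²(4·x) and (u')² = 16·cos²(4·x), and each of sin², cos² integrates to L/2 = π/2 over (0, π).
∫_0^π u² dx = π/2, so ||u||_L² = sqrt(2)*sqrt(π)/2.
∫_0^π (u')² dx = 8*π, so ||u'||_L² = 2*sqrt(2)*sqrt(π).
Ratio ||u||_L² / ||u'||_L² = 1/4.
Sharp Poincaré constant on H^1_0(0, π) is C_P = L/π = 1, achieved by sin(x).
This is the k = 4 harmonic; the ratio L/(kπ) is strictly less than C_P = L/π, consistent with the sharp inequality ||u||_L² ≤ C_P ||u'||_L².


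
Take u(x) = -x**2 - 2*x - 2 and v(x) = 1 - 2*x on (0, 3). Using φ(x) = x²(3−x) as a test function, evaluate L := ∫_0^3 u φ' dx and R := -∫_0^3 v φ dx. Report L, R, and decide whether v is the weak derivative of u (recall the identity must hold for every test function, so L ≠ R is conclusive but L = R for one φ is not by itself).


LHS = 189/5, RHS = 351/20. No, v is not the weak derivative of u.

u(x) = -x**2 - 2*x - 2, classical derivative u'(x) = -2*x - 2.
φ(x) = x²(3−x), so φ'(x) = 3*x*(2 - x).
Note φ(0) = φ(3) = 0, so the boundary term u·φ vanishes.
LHS = ∫_0^3 u(x) φ'(x) dx = ∫_0^3 (3*x^4 - 6*x^2 - 12*x) dx. Term by term:
  ∫_0^3 3*x^4 dx = 729/5;  ∫_0^3 -6*x^2 dx = -54;  ∫_0^3 -12*x dx = -54.
Sum: 729/5 − 54 − 54 = 189/5.
So LHS = 189/5.
∫_0^3 v(x) φ(x) dx = ∫_0^3 (2*x^4 - 7*x^3 + 3*x^2) dx. Term by term:
  ∫_0^3 2*x^4 dx = 486/5;  ∫_0^3 -7*x^3 dx = -567/4;  ∫_0^3 3*x^2 dx = 27.
Sum: 486/5 − 567/4 + 27 = -351/20.
So RHS = -∫_0^3 v(x) φ(x) dx = 351/20.
LHS − RHS = 81/4 ≠ 0, so the identity fails.
(For a valid weak derivative the identity must hold for EVERY test function, in particular this one. The failure shows v is NOT the weak derivative of u.)
Correct weak derivative would be u'(x) = -2*x - 2.


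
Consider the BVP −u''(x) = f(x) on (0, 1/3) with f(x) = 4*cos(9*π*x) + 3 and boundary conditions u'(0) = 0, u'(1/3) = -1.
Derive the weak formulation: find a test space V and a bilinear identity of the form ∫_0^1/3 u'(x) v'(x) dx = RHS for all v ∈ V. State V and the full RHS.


V = H^1(0, 1/3) (v unrestricted at boundary; u is determined up to an additive constant); weak form: ∫_0^1/3 u'v' dx = ∫_0^1/3 (4*cos(9*π*x) + 3) v dx − v(1/3) for all v ∈ V.

Multiply both sides by a test function v and integrate from 0 to 1/3:
  ∫_0^1/3 −u''(x) v(x) dx = ∫_0^1/3 f(x) v(x) dx.
Integrate the LHS by parts once:
  ∫_0^1/3 −u'' v dx = −[u'(x) v(x)]_0^1/3 + ∫_0^1/3 u'(x) v'(x) dx.
Thus ∫_0^1/3 u'(x) v'(x) dx = ∫_0^1/3 f(x) v(x) dx + [u'(x) v(x)]_0^1/3.
Choose V so that boundary terms are either known or forced to vanish.
u has inhomogeneous Neumann u'(0) = 0, u'(1/3) = -1. [u' v]_0^1/3 = (-1)·v(1/3) − (0)·v(0) = − v(1/3). Take V = H^1(0, 1/3); boundary term becomes part of RHS.
Weak formulation: find u (satisfying any essential BC) such that ∫_0^1/3 u'(x) v'(x) dx = ∫_0^1/3 f v dx − v(1/3) for all v ∈ V (Neumann data are natural BCs: they enter the RHS as boundary terms).
Substituting f(x) = 4*cos(9*π*x) + 3, the right-hand side is ∫_0^1/3 (4*cos(9*π*x) + 3) v dx − v(1/3).
Compatibility check (pure Neumann): taking v ≡ 1 ∈ V gives 0 = ∫_0^1/3 f dx + (-1) − (0), i.e. ∫_0^1/3 f dx must equal u'(0) − u'(1/3) = 1. Indeed ∫_0^1/3 (4*cos(9*π*x) + 3) dx = 1, so the data are compatible. The solution is then unique only up to an additive constant (fix it e.g. by requiring ∫_0^1/3 u dx = 0).


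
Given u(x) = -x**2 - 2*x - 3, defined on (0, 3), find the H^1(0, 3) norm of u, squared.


||u||_{H^1}^2 = 1923/5

The H^1 norm (squared) on an interval (0, L) is
  ||u||_{H^1}^2 = ∫_0^L u(x)^2 dx + ∫_0^L u'(x)^2 dx.
Compute u'(x) = -2*x - 2.
Then u(x)^2 = x**4 + 4*x**3 + 10*x**2 + 12*x + 9 and u'(x)^2 = 4*x**2 + 8*x + 4.
Integrate each monomial from 0 to 3 using ∫_0^3 c·x^n dx = c·3^(n+1)/(n+1):
  ∫_0^3 u(x)^2 dx = ∫_0^3 (x^4 + 4*x^3 + 10*x^2 + 12*x + 9) dx. Term by term:
    ∫_0^3 x^4 dx = 243/5;  ∫_0^3 4*x^3 dx = 81;  ∫_0^3 10*x^2 dx = 90;
    ∫_0^3 12*x dx = 54;  ∫_0^3 9 dx = 27.
  Sum: 243/5 + 81 + 90 + 54 + 27 = 1503/5.
  ∫_0^3 u'(x)^2 dx = ∫_0^3 (4*x^2 + 8*x + 4) dx. Term by term:
    ∫_0^3 4*x^2 dx = 36;  ∫_0^3 8*x dx = 36;  ∫_0^3 4 dx = 12.
  Sum: 36 + 36 + 12 = 84.
Adding: ||u||_{H^1}^2 = 1503/5 + 84 = 1923/5.


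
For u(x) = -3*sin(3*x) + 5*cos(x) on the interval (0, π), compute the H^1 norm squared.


||u||_{H^1(0,π)}^2 = 70*π

u'(x) = -5*sin(x) - 9*cos(3*x).
Expand u² and (u')² and integrate term by term on (0, π), using: for integers n ≥ 1, ∫_0^π sin²(nx) dx = ∫_0^π cos²(nx) dx = π/2; for n ≠ n', ∫_0^π sin(nx)sin(n'x) dx = ∫_0^π cos(nx)cos(n'x) dx = 0; and by product-to-sum, ∫_0^π sin(nx)cos(n'x) dx = ½∫_0^π [sin((n+n')x) + sin((n−n')x)] dx, which is 0 when n+n' is even and 2n/(n²−n'²) when n+n' is odd (it need not vanish on (0, π)).
  u² squared terms: (-3)²·∫sin(3x)² dx = 9·π/2 = 9*π/2;  (5)²·∫cos(x)² dx = 25·π/2 = 25*π/2.
  u² cross terms: 2·(-3)·(5)·∫sin(3x)·cos(x) dx = -30·(0) = 0.
  So ∫_0^π u² dx = 9*π/2 + 25*π/2 + 0 = 17*π.
  (u')² squared terms: (-9)²·∫cos(3x)² dx = 81·π/2 = 81*π/2;  (-5)²·∫sin(x)² dx = 25·π/2 = 25*π/2.
  (u')² cross terms: 2·(-9)·(-5)·∫cos(3x)·sin(x) dx = 90·(0) = 0.
  So ∫_0^π (u')² dx = 81*π/2 + 25*π/2 + 0 = 53*π.
||u||_{H^1}^2 = (17*π) + (53*π) = 70*π.
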